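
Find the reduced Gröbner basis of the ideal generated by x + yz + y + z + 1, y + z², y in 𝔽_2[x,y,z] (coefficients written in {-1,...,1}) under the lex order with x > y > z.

G = {x + z + 1, y, z²}

f_1 = x + yz + y + z + 1, LT = x.
f_2 = y + z², LT = y.
f_3 = y, LT = y.

S(f_2,f_3): lcm = y. S = z².
  leading term z²: no divisor's leading term divides it; move z² to the remainder.
  remainder z² ≠ 0; add g_4 = z² to the basis.

The other S-polynomials (S(f_1,f_2), S(f_1,f_3), S(f_1,g_4), S(f_2,g_4), S(f_3,g_4)) all reduce to 0 modulo the current basis, so we have a Gröbner basis.
Inter-reduce: drop elements whose leading term is divisible by another's, tail-reduce, and make monic.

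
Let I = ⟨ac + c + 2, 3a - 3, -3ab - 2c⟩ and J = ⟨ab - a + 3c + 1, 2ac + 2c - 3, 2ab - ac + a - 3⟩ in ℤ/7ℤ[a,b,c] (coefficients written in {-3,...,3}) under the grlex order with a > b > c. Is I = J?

Two ideals are equal iff their reduced Gröbner bases coincide (the reduced basis is unique for a fixed ordering).
Buchberger on the first generating set:
f_1 = ac + c + 2, LT = ac.
f_2 = 3a - 3, LT = a.
f_3 = -3ab - 2c, LT = ab.

S(f_1,f_2): lcm = ac. S = 2c + 2.
  reduce S modulo (f_1, f_2, f_3):
  remainder 2c + 2 ≠ 0; add g_4 = 2c + 2 to the basis.

S(f_1,f_3): lcm = abc. S = bc - 3c² + 2b.
  reduce S modulo (f_1, f_2, f_3, g_4):
  remainder b - 3 ≠ 0; add g_5 = b - 3 to the basis.

The other S-polynomials (S(f_2,f_3), S(f_1,g_4), S(f_2,g_4), S(f_3,g_4), S(f_1,g_5), S(f_2,g_5), S(f_3,g_5), S(g_4,g_5)) all reduce to 0 modulo the current basis, so we have a Gröbner basis.
Inter-reduce: drop elements whose leading term is divisible by another's, tail-reduce, and make monic.
Reduced Gröbner basis: {a - 1, b - 3, c + 1}.

Buchberger on the second generating set:
h_1 = ab - a + 3c + 1, LT = ab.
h_2 = 2ac + 2c - 3, LT = ac.
h_3 = 2ab - ac + a - 3, LT = ab.

S(h_1,h_2): lcm = abc. S = -ac - bc + 3c² - 2b + c.
  reduce S modulo (h_1, h_2, h_3):
  remainder -bc + 3c² - 2b + 2c + 2 ≠ 0; add k_4 = -bc + 3c² - 2b + 2c + 2 to the basis.

S(h_1,h_3): lcm = ab. S = -3ac + 2a + 3c - 1.
  reduce S modulo (h_1, h_2, h_3, k_4):
  remainder 2a - c - 2 ≠ 0; add k_5 = 2a - c - 2 to the basis.

S(h_2,h_3): lcm = abc. S = -3ac² + 3ac + bc + 2b - 2c.
  reduce S modulo (h_1, h_2, h_3, k_4, k_5):
  remainder -c² + 3c + 3 ≠ 0; add k_6 = -c² + 3c + 3 to the basis.

S(h_1,k_5): lcm = ab. S = -3bc - a + b + 3c + 1.
  reduce S modulo (h_1, h_2, h_3, k_4, k_5, k_6):
  remainder c + 2 ≠ 0; add k_7 = c + 2 to the basis.

S(k_4,k_7): lcm = bc. S = -3c² - 2c - 2.
  reduce S modulo (h_1, h_2, h_3, k_4, k_5, k_6, k_7):
  remainder -3 ≠ 0; add k_8 = -3 to the basis.

The other S-polynomials (S(h_1,k_4), S(h_2,k_4), S(h_3,k_4), S(h_2,k_5), S(h_3,k_5), S(k_4,k_5), S(h_1,k_6), S(h_2,k_6), S(h_3,k_6), S(k_4,k_6), S(k_5,k_6), S(h_1,k_7), S(h_2,k_7), S(h_3,k_7), S(k_5,k_7), S(k_6,k_7), S(h_1,k_8), S(h_2,k_8), S(h_3,k_8), S(k_4,k_8), S(k_5,k_8), S(k_6,k_8), S(k_7,k_8)) all reduce to 0 modulo the current basis, so we have a Gröbner basis.
Inter-reduce: drop elements whose leading term is divisible by another's, tail-reduce, and make monic.
Reduced Gröbner basis: {1}.

These differ, so the ideals are not equal.

No, the ideals differ.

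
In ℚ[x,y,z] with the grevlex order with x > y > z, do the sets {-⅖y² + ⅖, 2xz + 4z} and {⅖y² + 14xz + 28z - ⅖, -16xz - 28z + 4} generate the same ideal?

Since reduced Gröbner bases are canonical representatives of ideals under a given ordering, it suffices to compute and compare them.
Buchberger on the first generating set:
f_1 = -⅖y² + ⅖, LT = y².
f_2 = 2xz + 4z, LT = xz.

S(f_1,f_2): leading monomials are coprime, so the S-polynomial reduces to 0 (Buchberger's first criterion).
Every S-polynomial of the final basis reduces to 0, so we have a Gröbner basis.
Inter-reduce: drop elements whose leading term is divisible by another's, tail-reduce, and make monic.
Reduced Gröbner basis: {y² - 1, xz + 2z}.

Buchberger on the second generating set:
h_1 = ⅖y² + 14xz + 28z - ⅖, LT = y².
h_2 = -16xz - 28z + 4, LT = xz.

S(h_1,h_2): leading monomials are coprime, so the S-polynomial reduces to 0 (Buchberger's first criterion).
Every S-polynomial of the final basis reduces to 0, so we have a Gröbner basis.
Inter-reduce: drop elements whose leading term is divisible by another's, tail-reduce, and make monic.
Reduced Gröbner basis: {y² + 35/4z + 31/4, xz + 7/4z - ¼}.

These differ, so the ideals are not equal.

No, the ideals differ.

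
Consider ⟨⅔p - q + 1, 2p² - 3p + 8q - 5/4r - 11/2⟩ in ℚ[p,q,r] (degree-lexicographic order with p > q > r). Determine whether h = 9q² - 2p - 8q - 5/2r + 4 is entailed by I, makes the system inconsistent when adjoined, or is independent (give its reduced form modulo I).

First compute the reduced Gröbner basis of I by Buchberger's algorithm.
f_1 = ⅔p - q + 1, LT = p.
f_2 = 2p² - 3p + 8q - 5/4r - 11/2, LT = p².

S(f_1,f_2): lcm = p². S = -3/2pq + 3p - 4q + ⅝r + 11/4.
  leading term pq: subtract (-9/4q)·f_1 from -3/2pq + 3p - 4q + ⅝r + 11/4 → -9/4q² + 3p - 7/4q + ⅝r + 11/4
  leading term q²: no divisor's leading term divides it; move -9/4q² to the remainder.
  leading term p: subtract (9/2)·f_1 from 3p - 7/4q + ⅝r + 11/4 → 11/4q + ⅝r - 7/4
  leading term q: no divisor's leading term divides it; move 11/4q to the remainder.
  leading term r: no divisor's leading term divides it; move ⅝r to the remainder.
  leading term 1: no divisor's leading term divides it; move -7/4 to the remainder.
  remainder -9/4q² + 11/4q + ⅝r - 7/4 ≠ 0; add k_3 = -9/4q² + 11/4q + ⅝r - 7/4 to the basis.

The other S-polynomials (S(f_1,k_3), S(f_2,k_3)) all reduce to 0 modulo the current basis, so we have a Gröbner basis.
Inter-reduce: drop elements whose leading term is divisible by another's, tail-reduce, and make monic.
Reduced Gröbner basis: {q² - 11/9q - 5/18r + 7/9, p - 3/2q + 3/2}.
Label its elements g_1 = q² - 11/9q - 5/18r + 7/9, g_2 = p - 3/2q + 3/2.

Reduce h = 9q² - 2p - 8q - 5/2r + 4 modulo G:
  leading term q²: subtract (9)·g_1 from 9q² - 2p - 8q - 5/2r + 4 → -2p + 3q - 3
  leading term p: subtract (-2)·g_2 from -2p + 3q - 3 → 0
  normal form = 0.
Since the normal form is 0, h ∈ I.

9q² - 2p - 8q - 5/2r + 4 lies in I (it reduces to 0).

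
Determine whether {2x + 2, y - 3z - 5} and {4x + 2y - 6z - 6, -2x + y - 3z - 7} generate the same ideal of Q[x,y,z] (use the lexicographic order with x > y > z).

Yes, the ideals are equal.

Since reduced Gröbner bases are canonical representatives of ideals under a given ordering, it suffices to compute and compare them.
Buchberger on the first generating set:
f_1 = 2x + 2, LT = x.
f_2 = y - 3z - 5, LT = y.

S(f_1,f_2): leading monomials are coprime, so the S-polynomial reduces to 0 (Buchberger's first criterion).
Every S-polynomial of the final basis reduces to 0, so we have a Gröbner basis.
Inter-reduce: drop elements whose leading term is divisible by another's, tail-reduce, and make monic.
Reduced Gröbner basis: {x + 1, y - 3z - 5}.

Buchberger on the second generating set:
h_1 = 4x + 2y - 6z - 6, LT = x.
h_2 = -2x + y - 3z - 7, LT = x.

S(h_1,h_2): lcm = x. S = y - 3z - 5.
  leading term y: no divisor's leading term divides it; move y to the remainder.
  leading term z: no divisor's leading term divides it; move -3z to the remainder.
  leading term 1: no divisor's leading term divides it; move -5 to the remainder.
  remainder y - 3z - 5 ≠ 0; add k_3 = y - 3z - 5 to the basis.

S(h_1,k_3): leading monomials are coprime, so the S-polynomial reduces to 0 (Buchberger's first criterion).
S(h_2,k_3): leading monomials are coprime, so the S-polynomial reduces to 0 (Buchberger's first criterion).
Every S-polynomial of the final basis reduces to 0, so we have a Gröbner basis.
Inter-reduce: drop elements whose leading term is divisible by another's, tail-reduce, and make monic.
Reduced Gröbner basis: {x + 1, y - 3z - 5}.

These coincide, so the ideals are equal.
The choice of monomial ordering does not affect the verdict — as long as both bases are computed under the same ordering, their equality decides ideal equality.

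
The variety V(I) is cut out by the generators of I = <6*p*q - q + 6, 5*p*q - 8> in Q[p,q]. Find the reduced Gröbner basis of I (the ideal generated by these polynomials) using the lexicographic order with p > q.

G = {p - 4/39, q - 78/5}

f_1 = 6*p*q - q + 6, LT = p*q.
f_2 = 5*p*q - 8, LT = p*q.

S(f_1,f_2): lcm = p*q. S = -1/6*q + 13/5.
  leading term q: no divisor's leading term divides it; move -1/6*q to the remainder.
  leading term 1: no divisor's leading term divides it; move 13/5 to the remainder.
  remainder -1/6*q + 13/5 ≠ 0; add g_3 = -1/6*q + 13/5 to the basis.

S(f_1,g_3): lcm = p*q. S = 78/5*p - 1/6*q + 1.
  leading term p: no divisor's leading term divides it; move 78/5*p to the remainder.
  leading term q: subtract (1)·g_3 from -1/6*q + 1 → -8/5
  leading term 1: no divisor's leading term divides it; move -8/5 to the remainder.
  remainder 78/5*p - 8/5 ≠ 0; add g_4 = 78/5*p - 8/5 to the basis.

The other S-polynomials (S(f_2,g_3), S(f_1,g_4), S(f_2,g_4), S(g_3,g_4)) all reduce to 0 modulo the current basis, so we have a Gröbner basis.
Inter-reduce: drop elements whose leading term is divisible by another's, tail-reduce, and make monic.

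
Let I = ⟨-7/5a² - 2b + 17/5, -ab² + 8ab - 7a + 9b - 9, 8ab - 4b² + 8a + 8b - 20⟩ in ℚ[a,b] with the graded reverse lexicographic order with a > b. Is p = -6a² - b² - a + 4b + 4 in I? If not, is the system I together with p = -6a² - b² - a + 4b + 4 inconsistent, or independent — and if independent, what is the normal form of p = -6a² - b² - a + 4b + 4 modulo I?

-6a² - b² - a + 4b + 4 lies in I (it reduces to 0).

First compute the reduced Gröbner basis of I by Buchberger's algorithm.
f_1 = -7/5a² - 2b + 17/5, LT = a².
f_2 = -ab² + 8ab - 7a + 9b - 9, LT = ab².
f_3 = 8ab - 4b² + 8a + 8b - 20, LT = ab.

S(f_1,f_2): lcm = a²b². S = 8a²b + 10/7b³ - 7a² + 9ab - 17/7b² - 9a.
  leading term a²b: subtract (-40/7b)·f_1 from 8a²b + 10/7b³ - 7a² + 9ab - 17/7b² - 9a → 10/7b³ - 7a² + 9ab - 97/7b² - 9a + 136/7b
  leading term b³: no divisor's leading term divides it; move 10/7b³ to the remainder.
  leading term a²: subtract (5)·f_1 from -7a² + 9ab - 97/7b² - 9a + 136/7b → 9ab - 97/7b² - 9a + 206/7b - 17
  leading term ab: subtract (9/8)·f_3 from 9ab - 97/7b² - 9a + 206/7b - 17 → -131/14b² - 18a + 143/7b + 11/2
  leading term b²: no divisor's leading term divides it; move -131/14b² to the remainder.
  leading term a: no divisor's leading term divides it; move -18a to the remainder.
  leading term b: no divisor's leading term divides it; move 143/7b to the remainder.
  leading term 1: no divisor's leading term divides it; move 11/2 to the remainder.
  remainder 10/7b³ - 131/14b² - 18a + 143/7b + 11/2 ≠ 0; add h_4 = 10/7b³ - 131/14b² - 18a + 143/7b + 11/2 to the basis.

S(f_1,f_3): lcm = a²b. S = ½ab² - a² - ab + 10/7b² + 5/2a - 17/7b.
  leading term ab²: subtract (-½)·f_2 from ½ab² - a² - ab + 10/7b² + 5/2a - 17/7b → -a² + 3ab + 10/7b² - a + 29/14b - 9/2
  leading term a²: subtract (5/7)·f_1 from -a² + 3ab + 10/7b² - a + 29/14b - 9/2 → 3ab + 10/7b² - a + 7/2b - 97/14
  leading term ab: subtract (⅜)·f_3 from 3ab + 10/7b² - a + 7/2b - 97/14 → 41/14b² - 4a + ½b + 4/7
  leading term b²: no divisor's leading term divides it; move 41/14b² to the remainder.
  leading term a: no divisor's leading term divides it; move -4a to the remainder.
  leading term b: no divisor's leading term divides it; move ½b to the remainder.
  leading term 1: no divisor's leading term divides it; move 4/7 to the remainder.
  remainder 41/14b² - 4a + ½b + 4/7 ≠ 0; add h_5 = 41/14b² - 4a + ½b + 4/7 to the basis.

S(f_2,f_3): lcm = ab². S = ½b³ - 9ab - b² + 7a - 13/2b + 9.
  leading term b³: subtract (7/20)·h_4 from ½b³ - 9ab - b² + 7a - 13/2b + 9 → -9ab + 91/40b² + 133/10a - 273/20b + 283/40
  leading term ab: subtract (-9/8)·f_3 from -9ab + 91/40b² + 133/10a - 273/20b + 283/40 → -89/40b² + 223/10a - 93/20b - 617/40
  leading term b²: subtract (-623/820)·h_5 from -89/40b² + 223/10a - 93/20b - 617/40 → 7897/410a - 7003/1640b - 4917/328
  leading term a: no divisor's leading term divides it; move 7897/410a to the remainder.
  leading term b: no divisor's leading term divides it; move -7003/1640b to the remainder.
  leading term 1: no divisor's leading term divides it; move -4917/328 to the remainder.
  remainder 7897/410a - 7003/1640b - 4917/328 ≠ 0; add h_6 = 7897/410a - 7003/1640b - 4917/328 to the basis.

S(f_3,h_4): lcm = ab³. S = -½b⁴ + 151/20ab² + b³ + 63/5a² - 143/10ab - 5/2b² - 77/20a.
  leading term b⁴: subtract (-7/20b)·h_4 from -½b⁴ + 151/20ab² + b³ + 63/5a² - 143/10ab - 5/2b² - 77/20a → 151/20ab² - 91/40b³ + 63/5a² - 103/5ab + 93/20b² - 77/20a + 77/40b
  leading term ab²: subtract (-151/20)·f_2 from 151/20ab² - 91/40b³ + 63/5a² - 103/5ab + 93/20b² - 77/20a + 77/40b → -91/40b³ + 63/5a² + 199/5ab + 93/20b² - 567/10a + 559/8b - 1359/20
  leading term b³: subtract (-637/400)·h_4 from -91/40b³ + 63/5a² + 199/5ab + 93/20b² - 567/10a + 559/8b - 1359/20 → 63/5a² + 199/5ab - 8201/800b² - 17073/200a + 40963/400b - 47353/800
  leading term a²: subtract (-9)·f_1 from 63/5a² + 199/5ab - 8201/800b² - 17073/200a + 40963/400b - 47353/800 → 199/5ab - 8201/800b² - 17073/200a + 33763/400b - 22873/800
  leading term ab: subtract (199/40)·f_3 from 199/5ab - 8201/800b² - 17073/200a + 33763/400b - 22873/800 → 7719/800b² - 25033/200a + 17843/400b + 56727/800
  leading term b²: subtract (54033/16400)·h_5 from 7719/800b² - 25033/200a + 17843/400b + 56727/800 → -918287/8200a + 1409093/32800b + 452811/6560
  leading term a: subtract (-6163/1060)·h_6 from -918287/8200a + 1409093/32800b + 452811/6560 → 19221/1060b - 19221/1060
  leading term b: no divisor's leading term divides it; move 19221/1060b to the remainder.
  leading term 1: no divisor's leading term divides it; move -19221/1060 to the remainder.
  remainder 19221/1060b - 19221/1060 ≠ 0; add h_7 = 19221/1060b - 19221/1060 to the basis.

The other S-polynomials (S(f_1,h_4), S(f_2,h_4), S(f_1,h_5), S(f_2,h_5), S(f_3,h_5), S(h_4,h_5), S(f_1,h_6), S(f_2,h_6), S(f_3,h_6), S(h_4,h_6), S(h_5,h_6), S(f_1,h_7), S(f_2,h_7), S(f_3,h_7), S(h_4,h_7), S(h_5,h_7), S(h_6,h_7)) all reduce to 0 modulo the current basis, so we have a Gröbner basis.
Inter-reduce: drop elements whose leading term is divisible by another's, tail-reduce, and make monic.
Reduced Gröbner basis: {a - 1, b - 1}.
Label its elements g_1 = a - 1, g_2 = b - 1.

Reduce p = -6a² - b² - a + 4b + 4 modulo G:
  leading term a²: subtract (-6a)·g_1 from -6a² - b² - a + 4b + 4 → -b² - 7a + 4b + 4
  leading term b²: subtract (-b)·g_2 from -b² - 7a + 4b + 4 → -7a + 3b + 4
  leading term a: subtract (-7)·g_1 from -7a + 3b + 4 → 3b - 3
  leading term b: subtract (3)·g_2 from 3b - 3 → 0
  normal form = 0.
Since the normal form is 0, p ∈ I.

The remainder on division by a Gröbner basis is unique — it is the normal form.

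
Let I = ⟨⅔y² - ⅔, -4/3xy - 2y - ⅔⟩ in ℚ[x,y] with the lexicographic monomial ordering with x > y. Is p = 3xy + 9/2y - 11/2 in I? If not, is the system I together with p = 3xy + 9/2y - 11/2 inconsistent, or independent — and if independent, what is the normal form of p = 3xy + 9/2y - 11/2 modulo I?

First compute the reduced Gröbner basis of I by Buchberger's algorithm.
f_1 = ⅔y² - ⅔, LT = y².
f_2 = -4/3xy - 2y - ⅔, LT = xy.

S(f_1,f_2): lcm = xy². S = -x - 3/2y² - ½y.
  leading term x: no divisor's leading term divides it; move -x to the remainder.
  leading term y²: subtract (-9/4)·f_1 from -3/2y² - ½y → -½y - 3/2
  leading term y: no divisor's leading term divides it; move -½y to the remainder.
  leading term 1: no divisor's leading term divides it; move -3/2 to the remainder.
  remainder -x - ½y - 3/2 ≠ 0; add h_3 = -x - ½y - 3/2 to the basis.

S(f_1,h_3): leading monomials are coprime, so the S-polynomial reduces to 0 (Buchberger's first criterion).
S(f_2,h_3): lcm = xy. S = -½y² + ½.
  leading term y²: subtract (-¾)·f_1 from -½y² + ½ → 0
  remainder 0.

Every S-polynomial of the final basis reduces to 0, so we have a Gröbner basis.
Inter-reduce: drop elements whose leading term is divisible by another's, tail-reduce, and make monic.
Reduced Gröbner basis: {x + ½y + 3/2, y² - 1}.
Label its elements g_1 = x + ½y + 3/2, g_2 = y² - 1.

Reduce p = 3xy + 9/2y - 11/2 modulo G:
  leading term xy: subtract (3y)·g_1 from 3xy + 9/2y - 11/2 → -3/2y² - 11/2
  leading term y²: subtract (-3/2)·g_2 from -3/2y² - 11/2 → -7
  leading term 1: no divisor's leading term divides it; move -7 to the remainder.
  normal form = -7.
The normal form is nonzero, so p ∉ I. Since p minus its normal form lies in I, I + (p) = I + (r) where r = -7; decide whether this ideal is the whole ring.
Here r = -7 is a nonzero constant, hence a unit: 1 ∈ I + (p), the Gröbner basis of I + (p) is {1}, and the enlarged system has no common solution — adjoining p is inconsistent.

Adjoining 3xy + 9/2y - 11/2 makes the ideal the whole ring: the system is inconsistent.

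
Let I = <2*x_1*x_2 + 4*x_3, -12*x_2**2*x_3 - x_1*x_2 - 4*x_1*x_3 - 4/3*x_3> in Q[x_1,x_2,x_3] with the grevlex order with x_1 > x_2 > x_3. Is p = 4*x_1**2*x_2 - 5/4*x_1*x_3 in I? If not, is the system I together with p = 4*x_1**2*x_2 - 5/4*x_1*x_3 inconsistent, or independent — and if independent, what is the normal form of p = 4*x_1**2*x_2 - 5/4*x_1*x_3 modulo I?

First compute the reduced Gröbner basis of I by Buchberger's algorithm.
f_1 = 2*x_1*x_2 + 4*x_3, LT = x_1*x_2.
f_2 = -12*x_2**2*x_3 - x_1*x_2 - 4*x_1*x_3 - 4/3*x_3, LT = x_2**2*x_3.

S(f_1,f_2): lcm = x_1*x_2**2*x_3. S = -1/12*x_1**2*x_2 - 1/3*x_1**2*x_3 + 2*x_2*x_3**2 - 1/9*x_1*x_3.
  reduce S modulo (f_1, f_2):
  remainder -1/3*x_1**2*x_3 + 2*x_2*x_3**2 + 1/18*x_1*x_3 ≠ 0; add h_3 = -1/3*x_1**2*x_3 + 2*x_2*x_3**2 + 1/18*x_1*x_3 to the basis.

The other S-polynomials (S(f_1,h_3), S(f_2,h_3)) all reduce to 0 modulo the current basis, so we have a Gröbner basis.
Inter-reduce: drop elements whose leading term is divisible by another's, tail-reduce, and make monic.
Reduced Gröbner basis: {x_1**2*x_3 - 6*x_2*x_3**2 - 1/6*x_1*x_3, x_2**2*x_3 + 1/3*x_1*x_3 - 1/18*x_3, x_1*x_2 + 2*x_3}.
Label its elements g_1 = x_1**2*x_3 - 6*x_2*x_3**2 - 1/6*x_1*x_3, g_2 = x_2**2*x_3 + 1/3*x_1*x_3 - 1/18*x_3, g_3 = x_1*x_2 + 2*x_3.

Reduce p = 4*x_1**2*x_2 - 5/4*x_1*x_3 modulo G:
  leading term x_1**2*x_2: subtract (4*x_1)·g_3 from 4*x_1**2*x_2 - 5/4*x_1*x_3 → -37/4*x_1*x_3
  leading term x_1*x_3: no divisor's leading term divides it; move -37/4*x_1*x_3 to the remainder.
  normal form = -37/4*x_1*x_3.
The normal form is nonzero, so p ∉ I. Since p minus its normal form lies in I, I + (p) = I + (r) where r = -37/4*x_1*x_3; decide whether this ideal is the whole ring.
Run Buchberger on G together with r (pairs among the g_i already reduce to 0 since G is a Gröbner basis):
g_1 = x_1**2*x_3 - 6*x_2*x_3**2 - 1/6*x_1*x_3, LT = x_1**2*x_3.
g_2 = x_2**2*x_3 + 1/3*x_1*x_3 - 1/18*x_3, LT = x_2**2*x_3.
g_3 = x_1*x_2 + 2*x_3, LT = x_1*x_2.
r = -37/4*x_1*x_3, LT = x_1*x_3.

S(g_1,r): lcm = x_1**2*x_3. S = -6*x_2*x_3**2 - 1/6*x_1*x_3.
  reduce S modulo (g_1, g_2, g_3, r):
  remainder -6*x_2*x_3**2 ≠ 0; add m_5 = -6*x_2*x_3**2 to the basis.

S(g_3,r): lcm = x_1*x_2*x_3. S = 2*x_3**2.
  reduce S modulo (g_1, g_2, g_3, r, m_5):
  remainder 2*x_3**2 ≠ 0; add m_6 = 2*x_3**2 to the basis.

The other S-polynomials (S(g_1,g_2), S(g_1,g_3), S(g_2,g_3), S(g_2,r), S(g_1,m_5), S(g_2,m_5), S(g_3,m_5), S(r,m_5), S(g_1,m_6), S(g_2,m_6), S(g_3,m_6), S(r,m_6), S(m_5,m_6)) all reduce to 0 modulo the current basis, so we have a Gröbner basis.
Inter-reduce: drop elements whose leading term is divisible by another's, tail-reduce, and make monic.
Reduced Gröbner basis: {x_2**2*x_3 - 1/18*x_3, x_1*x_2 + 2*x_3, x_1*x_3, x_3**2}.
The reduced Gröbner basis of I + (p) is {x_2**2*x_3 - 1/18*x_3, x_1*x_2 + 2*x_3, x_1*x_3, x_3**2} ≠ {1}, a proper ideal, so the enlarged system stays consistent: p is independent of I, with normal form -37/4*x_1*x_3.

4*x_1**2*x_2 - 5/4*x_1*x_3 is independent of I; its normal form modulo I is -37/4*x_1*x_3.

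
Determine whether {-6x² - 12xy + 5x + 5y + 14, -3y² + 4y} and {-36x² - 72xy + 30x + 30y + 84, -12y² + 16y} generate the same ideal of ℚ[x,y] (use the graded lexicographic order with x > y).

Yes, the ideals are equal.

Equality of ideals is decidable: compute both reduced Gröbner bases (unique for the ordering) and check whether they agree.
Buchberger on the first generating set:
f_1 = -6x² - 12xy + 5x + 5y + 14, LT = x².
f_2 = -3y² + 4y, LT = y².

The S-polynomials (S(f_1,f_2)) all reduce to 0 modulo the current basis, so we have a Gröbner basis.
Inter-reduce: drop elements whose leading term is divisible by another's, tail-reduce, and make monic.
Reduced Gröbner basis: {x² + 2xy - ⅚x - ⅚y - 7/3, y² - 4/3y}.

Buchberger on the second generating set:
h_1 = -36x² - 72xy + 30x + 30y + 84, LT = x².
h_2 = -12y² + 16y, LT = y².

The S-polynomials (S(h_1,h_2)) all reduce to 0 modulo the current basis, so we have a Gröbner basis.
Inter-reduce: drop elements whose leading term is divisible by another's, tail-reduce, and make monic.
Reduced Gröbner basis: {x² + 2xy - ⅚x - ⅚y - 7/3, y² - 4/3y}.

These coincide, so the ideals are equal.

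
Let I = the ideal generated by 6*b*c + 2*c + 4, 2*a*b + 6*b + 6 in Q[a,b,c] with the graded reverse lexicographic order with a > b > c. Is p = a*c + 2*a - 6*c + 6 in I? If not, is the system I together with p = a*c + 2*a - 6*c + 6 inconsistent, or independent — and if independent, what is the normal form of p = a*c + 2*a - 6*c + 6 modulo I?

First compute the reduced Gröbner basis of I by Buchberger's algorithm.
f_1 = 6*b*c + 2*c + 4, LT = b*c.
f_2 = 2*a*b + 6*b + 6, LT = a*b.

S(f_1,f_2): lcm = a*b*c. S = 1/3*a*c - 3*b*c + 2/3*a - 3*c.
  leading term a*c: no divisor's leading term divides it; move 1/3*a*c to the remainder.
  leading term b*c: subtract (-1/2)·f_1 from -3*b*c + 2/3*a - 3*c → 2/3*a - 2*c + 2
  leading term a: no divisor's leading term divides it; move 2/3*a to the remainder.
  leading term c: no divisor's leading term divides it; move -2*c to the remainder.
  leading term 1: no divisor's leading term divides it; move 2 to the remainder.
  remainder 1/3*a*c + 2/3*a - 2*c + 2 ≠ 0; add h_3 = 1/3*a*c + 2/3*a - 2*c + 2 to the basis.

The other S-polynomials (S(f_1,h_3), S(f_2,h_3)) all reduce to 0 modulo the current basis, so we have a Gröbner basis.
Inter-reduce: drop elements whose leading term is divisible by another's, tail-reduce, and make monic.
Reduced Gröbner basis: {a*b + 3*b + 3, a*c + 2*a - 6*c + 6, b*c + 1/3*c + 2/3}.
Label its elements g_1 = a*b + 3*b + 3, g_2 = a*c + 2*a - 6*c + 6, g_3 = b*c + 1/3*c + 2/3.

Reduce p = a*c + 2*a - 6*c + 6 modulo G:
  leading term a*c: subtract (1)·g_2 from a*c + 2*a - 6*c + 6 → 0
  normal form = 0.
Since the normal form is 0, p ∈ I.

The remainder on division by a Gröbner basis is unique — it is the normal form.

a*c + 2*a - 6*c + 6 lies in I (it reduces to 0).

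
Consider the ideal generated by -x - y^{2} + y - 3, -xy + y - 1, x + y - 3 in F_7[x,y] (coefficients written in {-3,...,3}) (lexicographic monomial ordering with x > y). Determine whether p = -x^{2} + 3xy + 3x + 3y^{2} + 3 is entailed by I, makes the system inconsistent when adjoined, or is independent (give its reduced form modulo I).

-x^{2} + 3xy + 3x + 3y^{2} + 3 is independent of I; its normal form modulo I is 3y + 2.

First compute the reduced Gröbner basis of I by Buchberger's algorithm.
f_1 = -x - y^{2} + y - 3, LT = x.
f_2 = -xy + y - 1, LT = xy.
f_3 = x + y - 3, LT = x.

S(f_1,f_2): lcm = xy. S = y^{3} - y^{2} - 3y - 1.
  leading term y^{3}: no divisor's leading term divides it; move y^{3} to the remainder.
  leading term y^{2}: no divisor's leading term divides it; move -y^{2} to the remainder.
  leading term y: no divisor's leading term divides it; move -3y to the remainder.
  leading term 1: no divisor's leading term divides it; move -1 to the remainder.
  remainder y^{3} - y^{2} - 3y - 1 ≠ 0; add h_4 = y^{3} - y^{2} - 3y - 1 to the basis.

S(f_1,f_3): lcm = x. S = y^{2} - 2y - 1.
  leading term y^{2}: no divisor's leading term divides it; move y^{2} to the remainder.
  leading term y: no divisor's leading term divides it; move -2y to the remainder.
  leading term 1: no divisor's leading term divides it; move -1 to the remainder.
  remainder y^{2} - 2y - 1 ≠ 0; add h_5 = y^{2} - 2y - 1 to the basis.

The other S-polynomials (S(f_2,f_3), S(f_1,h_4), S(f_2,h_4), S(f_3,h_4), S(f_1,h_5), S(f_2,h_5), S(f_3,h_5), S(h_4,h_5)) all reduce to 0 modulo the current basis, so we have a Gröbner basis.
Inter-reduce: drop elements whose leading term is divisible by another's, tail-reduce, and make monic.
Reduced Gröbner basis: {x + y - 3, y^{2} - 2y - 1}.
Label its elements g_1 = x + y - 3, g_2 = y^{2} - 2y - 1.

Reduce p = -x^{2} + 3xy + 3x + 3y^{2} + 3 modulo G:
  leading term x^{2}: subtract (-x)·g_1 from -x^{2} + 3xy + 3x + 3y^{2} + 3 → -3xy + 3y^{2} + 3
  leading term xy: subtract (-3y)·g_1 from -3xy + 3y^{2} + 3 → -y^{2} - 2y + 3
  leading term y^{2}: subtract (-1)·g_2 from -y^{2} - 2y + 3 → 3y + 2
  leading term y: no divisor's leading term divides it; move 3y to the remainder.
  leading term 1: no divisor's leading term divides it; move 2 to the remainder.
  normal form = 3y + 2.
The normal form is nonzero, so p ∉ I. Since p minus its normal form lies in I, I + (p) = I + (r) where r = 3y + 2; decide whether this ideal is the whole ring.
Run Buchberger on G together with r (pairs among the g_i already reduce to 0 since G is a Gröbner basis):
g_1 = x + y - 3, LT = x.
g_2 = y^{2} - 2y - 1, LT = y^{2}.
r = 3y + 2, LT = y.

The S-polynomials (S(g_1,g_2), S(g_1,r), S(g_2,r)) all reduce to 0 modulo the current basis, so we have a Gröbner basis.
Inter-reduce: drop elements whose leading term is divisible by another's, tail-reduce, and make monic.
Reduced Gröbner basis: {x + 1, y + 3}.
The reduced Gröbner basis of I + (p) is {x + 1, y + 3} ≠ {1}, a proper ideal, so the enlarged system stays consistent: p is independent of I, with normal form 3y + 2.

Ideal membership is decidable via reduction modulo a Gröbner basis.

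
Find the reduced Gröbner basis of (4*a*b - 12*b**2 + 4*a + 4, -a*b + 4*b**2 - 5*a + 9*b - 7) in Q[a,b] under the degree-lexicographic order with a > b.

f_1 = 4*a*b - 12*b**2 + 4*a + 4, LT = a*b.
f_2 = -a*b + 4*b**2 - 5*a + 9*b - 7, LT = a*b.

S(f_1,f_2): lcm = a*b. S = b**2 - 4*a + 9*b - 6.
  leading term b**2: no divisor's leading term divides it; move b**2 to the remainder.
  leading term a: no divisor's leading term divides it; move -4*a to the remainder.
  leading term b: no divisor's leading term divides it; move 9*b to the remainder.
  leading term 1: no divisor's leading term divides it; move -6 to the remainder.
  remainder b**2 - 4*a + 9*b - 6 ≠ 0; add g_3 = b**2 - 4*a + 9*b - 6 to the basis.

S(f_1,g_3): lcm = a*b**2. S = -3*b**3 + 4*a**2 - 8*a*b + 6*a + b.
  leading term b**3: subtract (-3*b)·g_3 from -3*b**3 + 4*a**2 - 8*a*b + 6*a + b → 4*a**2 - 20*a*b + 27*b**2 + 6*a - 17*b
  leading term a**2: no divisor's leading term divides it; move 4*a**2 to the remainder.
  leading term a*b: subtract (-5)·f_1 from -20*a*b + 27*b**2 + 6*a - 17*b → -33*b**2 + 26*a - 17*b + 20
  leading term b**2: subtract (-33)·g_3 from -33*b**2 + 26*a - 17*b + 20 → -106*a + 280*b - 178
  leading term a: no divisor's leading term divides it; move -106*a to the remainder.
  leading term b: no divisor's leading term divides it; move 280*b to the remainder.
  leading term 1: no divisor's leading term divides it; move -178 to the remainder.
  remainder 4*a**2 - 106*a + 280*b - 178 ≠ 0; add g_4 = 4*a**2 - 106*a + 280*b - 178 to the basis.

The other S-polynomials (S(f_2,g_3), S(f_1,g_4), S(f_2,g_4), S(g_3,g_4)) all reduce to 0 modulo the current basis, so we have a Gröbner basis.
Inter-reduce: drop elements whose leading term is divisible by another's, tail-reduce, and make monic.

G = {a**2 - 53/2*a + 70*b - 89/2, a*b - 11*a + 27*b - 17, b**2 - 4*a + 9*b - 6}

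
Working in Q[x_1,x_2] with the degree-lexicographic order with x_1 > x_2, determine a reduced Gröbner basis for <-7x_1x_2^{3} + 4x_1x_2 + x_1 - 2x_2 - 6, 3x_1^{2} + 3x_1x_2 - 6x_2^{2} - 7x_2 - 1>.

G = {x_2^{5} + \tfrac{7}{6}x_2^{4} - \tfrac{17}{42}x_2^{3} + \tfrac{1}{7}x_1x_2 - \tfrac{2}{3}x_2^{2} + \tfrac{3}{7}x_1 + \tfrac{1}{6}x_2 - \tfrac{1}{42}, x_1x_2^{3} - \tfrac{4}{7}x_1x_2 - \tfrac{1}{7}x_1 + \tfrac{2}{7}x_2 + \tfrac{6}{7}, x_1^{2} + x_1x_2 - 2x_2^{2} - \tfrac{7}{3}x_2 - \tfrac{1}{3}}

Buchberger's algorithm terminates because the ascending chain of leading-term ideals stabilizes.

f_1 = -7x_1x_2^{3} + 4x_1x_2 + x_1 - 2x_2 - 6, LT = x_1x_2^{3}.
f_2 = 3x_1^{2} + 3x_1x_2 - 6x_2^{2} - 7x_2 - 1, LT = x_1^{2}.

S(f_1,f_2): lcm = x_1^{2}x_2^{3}. S = -x_1x_2^{4} + 2x_2^{5} + \tfrac{7}{3}x_2^{4} - \tfrac{4}{7}x_1^{2}x_2 + \tfrac{1}{3}x_2^{3} - \tfrac{1}{7}x_1^{2} + \tfrac{2}{7}x_1x_2 + \tfrac{6}{7}x_1.
  reduce S modulo (f_1, f_2):
  remainder 2x_2^{5} + \tfrac{7}{3}x_2^{4} - \tfrac{17}{21}x_2^{3} + \tfrac{2}{7}x_1x_2 - \tfrac{4}{3}x_2^{2} + \tfrac{6}{7}x_1 + \tfrac{1}{3}x_2 - \tfrac{1}{21} ≠ 0; add g_3 = 2x_2^{5} + \tfrac{7}{3}x_2^{4} - \tfrac{17}{21}x_2^{3} + \tfrac{2}{7}x_1x_2 - \tfrac{4}{3}x_2^{2} + \tfrac{6}{7}x_1 + \tfrac{1}{3}x_2 - \tfrac{1}{21} to the basis.

The other S-polynomials (S(f_1,g_3), S(f_2,g_3)) all reduce to 0 modulo the current basis, so we have a Gröbner basis.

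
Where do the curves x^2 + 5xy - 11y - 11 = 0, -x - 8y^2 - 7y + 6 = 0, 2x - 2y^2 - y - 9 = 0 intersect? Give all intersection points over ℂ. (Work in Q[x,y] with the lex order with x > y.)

{(5, -1)}

Compute a lex Gröbner basis by Buchberger's algorithm.
f_1 = x^2 + 5xy - 11y - 11, LT = x^2.
f_2 = -x - 8y^2 - 7y + 6, LT = x.
f_3 = 2x - 2y^2 - y - 9, LT = x.

S(f_1,f_2): lcm = x^2. S = -8xy^2 - 2xy + 6x - 11y - 11.
  leading term xy^2: subtract (8y^2)·f_2 from -8xy^2 - 2xy + 6x - 11y - 11 → -2xy + 6x + 64y^4 + 56y^3 - 48y^2 - 11y - 11
  leading term xy: subtract (2y)·f_2 from -2xy + 6x + 64y^4 + 56y^3 - 48y^2 - 11y - 11 → 6x + 64y^4 + 72y^3 - 34y^2 - 23y - 11
  leading term x: subtract (-6)·f_2 from 6x + 64y^4 + 72y^3 - 34y^2 - 23y - 11 → 64y^4 + 72y^3 - 82y^2 - 65y + 25
  leading term y^4: no divisor's leading term divides it; move 64y^4 to the remainder.
  leading term y^3: no divisor's leading term divides it; move 72y^3 to the remainder.
  leading term y^2: no divisor's leading term divides it; move -82y^2 to the remainder.
  leading term y: no divisor's leading term divides it; move -65y to the remainder.
  leading term 1: no divisor's leading term divides it; move 25 to the remainder.
  remainder 64y^4 + 72y^3 - 82y^2 - 65y + 25 ≠ 0; add h_4 = 64y^4 + 72y^3 - 82y^2 - 65y + 25 to the basis.

S(f_1,f_3): lcm = x^2. S = xy^2 + 11/2xy + 9/2x - 11y - 11.
  leading term xy^2: subtract (-y^2)·f_2 from xy^2 + 11/2xy + 9/2x - 11y - 11 → 11/2xy + 9/2x - 8y^4 - 7y^3 + 6y^2 - 11y - 11
  leading term xy: subtract (-11/2y)·f_2 from 11/2xy + 9/2x - 8y^4 - 7y^3 + 6y^2 - 11y - 11 → 9/2x - 8y^4 - 51y^3 - 65/2y^2 + 22y - 11
  leading term x: subtract (-9/2)·f_2 from 9/2x - 8y^4 - 51y^3 - 65/2y^2 + 22y - 11 → -8y^4 - 51y^3 - 137/2y^2 - 19/2y + 16
  leading term y^4: subtract (-1/8)·h_4 from -8y^4 - 51y^3 - 137/2y^2 - 19/2y + 16 → -42y^3 - 315/4y^2 - 141/8y + 153/8
  leading term y^3: no divisor's leading term divides it; move -42y^3 to the remainder.
  leading term y^2: no divisor's leading term divides it; move -315/4y^2 to the remainder.
  leading term y: no divisor's leading term divides it; move -141/8y to the remainder.
  leading term 1: no divisor's leading term divides it; move 153/8 to the remainder.
  remainder -42y^3 - 315/4y^2 - 141/8y + 153/8 ≠ 0; add h_5 = -42y^3 - 315/4y^2 - 141/8y + 153/8 to the basis.

S(f_2,f_3): lcm = x. S = 9y^2 + 15/2y - 3/2.
  leading term y^2: no divisor's leading term divides it; move 9y^2 to the remainder.
  leading term y: no divisor's leading term divides it; move 15/2y to the remainder.
  leading term 1: no divisor's leading term divides it; move -3/2 to the remainder.
  remainder 9y^2 + 15/2y - 3/2 ≠ 0; add h_6 = 9y^2 + 15/2y - 3/2 to the basis.

S(h_4,h_6): lcm = y^4. S = 7/24y^3 - 107/96y^2 - 65/64y + 25/64.
  leading term y^3: subtract (-1/144)·h_5 from 7/24y^3 - 107/96y^2 - 65/64y + 25/64 → -319/192y^2 - 437/384y + 67/128
  leading term y^2: subtract (-319/1728)·h_6 from -319/192y^2 - 437/384y + 67/128 → 71/288y + 71/288
  leading term y: no divisor's leading term divides it; move 71/288y to the remainder.
  leading term 1: no divisor's leading term divides it; move 71/288 to the remainder.
  remainder 71/288y + 71/288 ≠ 0; add h_7 = 71/288y + 71/288 to the basis.

The other S-polynomials (S(f_1,h_4), S(f_2,h_4), S(f_3,h_4), S(f_1,h_5), S(f_2,h_5), S(f_3,h_5), S(h_4,h_5), S(f_1,h_6), S(f_2,h_6), S(f_3,h_6), S(h_5,h_6), S(f_1,h_7), S(f_2,h_7), S(f_3,h_7), S(h_4,h_7), S(h_5,h_7), S(h_6,h_7)) all reduce to 0 modulo the current basis, so we have a Gröbner basis.
Inter-reduce: drop elements whose leading term is divisible by another's, tail-reduce, and make monic.
Reduced Gröbner basis: {x - 5, y + 1}.

A lex Gröbner basis eliminates variables successively. Here y + 1 depends only on y, with roots {-1}; lifting each root through the earlier basis elements recovers the full solutions.
  y = -1: the earlier basis element becomes x - 5 = 0, giving x = 5 — point (5, -1).
Check: every point annihilates each of the original generators.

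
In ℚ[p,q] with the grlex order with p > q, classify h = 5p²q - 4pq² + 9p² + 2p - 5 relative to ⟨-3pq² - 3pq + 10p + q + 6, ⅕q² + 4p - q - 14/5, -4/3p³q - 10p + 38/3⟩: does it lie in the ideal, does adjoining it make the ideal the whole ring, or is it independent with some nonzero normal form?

5p²q - 4pq² + 9p² + 2p - 5 lies in I (it reduces to 0).

First compute the reduced Gröbner basis of I by Buchberger's algorithm.
f_1 = -3pq² - 3pq + 10p + q + 6, LT = pq².
f_2 = ⅕q² + 4p - q - 14/5, LT = q².
f_3 = -4/3p³q - 10p + 38/3, LT = p³q.

S(f_1,f_2): lcm = pq². S = -20p² + 6pq + 32/3p - ⅓q - 2.
  reduce S modulo (f_1, f_2, f_3):
  remainder -20p² + 6pq + 32/3p - ⅓q - 2 ≠ 0; add k_4 = -20p² + 6pq + 32/3p - ⅓q - 2 to the basis.

S(f_1,f_3): lcm = p³q². S = p³q - 10/3p³ - ⅓p²q - 2p² - 15/2pq + 19/2q.
  reduce S modulo (f_1, f_2, f_3, k_4):
  remainder -80/9pq - 2959/270p + 1306/135q + 169/18 ≠ 0; add k_5 = -80/9pq - 2959/270p + 1306/135q + 169/18 to the basis.

S(f_3,k_4): lcm = p³q. S = 3/10p²q² + 8/15p²q - 1/60pq² - 1/10pq + 15/2p - 19/2.
  reduce S modulo (f_1, f_2, f_3, k_4, k_5):
  remainder 9105847/1080000p + 97801/270000q - 219739/24000 ≠ 0; add k_6 = 9105847/1080000p + 97801/270000q - 219739/24000 to the basis.

S(f_1,k_5): lcm = pq². S = -559/2400pq + 653/600q² - 10/3p + 347/480q - 2.
  reduce S modulo (f_1, f_2, f_3, k_4, k_5, k_6):
  remainder 8132144925/1165548416q - 8132144925/582774208 ≠ 0; add k_7 = 8132144925/1165548416q - 8132144925/582774208 to the basis.

The other S-polynomials (S(f_2,f_3), S(f_1,k_4), S(f_2,k_4), S(f_2,k_5), S(f_3,k_5), S(k_4,k_5), S(f_1,k_6), S(f_2,k_6), S(f_3,k_6), S(k_4,k_6), S(k_5,k_6), S(f_1,k_7), S(f_2,k_7), S(f_3,k_7), S(k_4,k_7), S(k_5,k_7), S(k_6,k_7)) all reduce to 0 modulo the current basis, so we have a Gröbner basis.
Inter-reduce: drop elements whose leading term is divisible by another's, tail-reduce, and make monic.
Reduced Gröbner basis: {p - 1, q - 2}.
Label its elements g_1 = p - 1, g_2 = q - 2.

Reduce h = 5p²q - 4pq² + 9p² + 2p - 5 modulo G:
  leading term p²q: subtract (5pq)·g_1 from 5p²q - 4pq² + 9p² + 2p - 5 → -4pq² + 9p² + 5pq + 2p - 5
  leading term pq²: subtract (-4q²)·g_1 from -4pq² + 9p² + 5pq + 2p - 5 → 9p² + 5pq - 4q² + 2p - 5
  leading term p²: subtract (9p)·g_1 from 9p² + 5pq - 4q² + 2p - 5 → 5pq - 4q² + 11p - 5
  leading term pq: subtract (5q)·g_1 from 5pq - 4q² + 11p - 5 → -4q² + 11p + 5q - 5
  leading term q²: subtract (-4q)·g_2 from -4q² + 11p + 5q - 5 → 11p - 3q - 5
  leading term p: subtract (11)·g_1 from 11p - 3q - 5 → -3q + 6
  leading term q: subtract (-3)·g_2 from -3q + 6 → 0
  normal form = 0.
Since the normal form is 0, h ∈ I.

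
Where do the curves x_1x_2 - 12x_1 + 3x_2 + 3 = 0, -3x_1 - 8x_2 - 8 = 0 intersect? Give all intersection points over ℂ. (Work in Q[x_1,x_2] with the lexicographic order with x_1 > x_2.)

Compute a lex Gröbner basis by Buchberger's algorithm.
f_1 = x_1x_2 - 12x_1 + 3x_2 + 3, LT = x_1x_2.
f_2 = -3x_1 - 8x_2 - 8, LT = x_1.

S(f_1,f_2): lcm = x_1x_2. S = -12x_1 - 8/3x_2^2 + 1/3x_2 + 3.
  leading term x_1: subtract (4)·f_2 from -12x_1 - 8/3x_2^2 + 1/3x_2 + 3 → -8/3x_2^2 + 97/3x_2 + 35
  leading term x_2^2: no divisor's leading term divides it; move -8/3x_2^2 to the remainder.
  leading term x_2: no divisor's leading term divides it; move 97/3x_2 to the remainder.
  leading term 1: no divisor's leading term divides it; move 35 to the remainder.
  remainder -8/3x_2^2 + 97/3x_2 + 35 ≠ 0; add h_3 = -8/3x_2^2 + 97/3x_2 + 35 to the basis.

S(f_1,h_3): lcm = x_1x_2^2. S = 1/8x_1x_2 + 105/8x_1 + 3x_2^2 + 3x_2.
  leading term x_1x_2: subtract (1/8)·f_1 from 1/8x_1x_2 + 105/8x_1 + 3x_2^2 + 3x_2 → 117/8x_1 + 3x_2^2 + 21/8x_2 - 3/8
  leading term x_1: subtract (-39/8)·f_2 from 117/8x_1 + 3x_2^2 + 21/8x_2 - 3/8 → 3x_2^2 - 291/8x_2 - 315/8
  leading term x_2^2: subtract (-9/8)·h_3 from 3x_2^2 - 291/8x_2 - 315/8 → 0
  remainder 0.

S(f_2,h_3): leading monomials are coprime, so the S-polynomial reduces to 0 (Buchberger's first criterion).
Every S-polynomial of the final basis reduces to 0, so we have a Gröbner basis.
Inter-reduce: drop elements whose leading term is divisible by another's, tail-reduce, and make monic.
Reduced Gröbner basis: {x_1 + 8/3x_2 + 8/3, x_2^2 - 97/8x_2 - 105/8}.

Elimination: the polynomial x_2^2 - 97/8x_2 - 105/8 lies in the elimination ideal for x_2, so x_2 ∈ {-1, 105/8}. For each such x_2, the remaining basis elements (now univariate) give the rest of the solution.
  x_2 = -1: the earlier basis element becomes x_1 = 0, giving x_1 = 0 — point (0, -1).
  x_2 = 105/8: the earlier basis element becomes x_1 + 113/3 = 0, giving x_1 = -113/3 — point (-113/3, 105/8).
Each listed point satisfies every original equation (direct substitution).

{(0, -1), (-113/3, 105/8)}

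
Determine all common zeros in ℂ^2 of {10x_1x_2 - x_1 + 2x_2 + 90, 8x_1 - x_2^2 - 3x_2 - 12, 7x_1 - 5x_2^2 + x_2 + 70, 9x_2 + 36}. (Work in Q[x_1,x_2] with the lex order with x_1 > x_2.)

Compute a lex Gröbner basis by Buchberger's algorithm.
f_1 = 10x_1x_2 - x_1 + 2x_2 + 90, LT = x_1x_2.
f_2 = 8x_1 - x_2^2 - 3x_2 - 12, LT = x_1.
f_3 = 7x_1 - 5x_2^2 + x_2 + 70, LT = x_1.
f_4 = 9x_2 + 36, LT = x_2.

The S-polynomials (S(f_1,f_2), S(f_1,f_3), S(f_1,f_4), S(f_2,f_3), S(f_2,f_4), S(f_3,f_4)) all reduce to 0 modulo the current basis, so we have a Gröbner basis.
Inter-reduce: drop elements whose leading term is divisible by another's, tail-reduce, and make monic.
Reduced Gröbner basis: {x_1 - 2, x_2 + 4}.

From the last basis element, x_2 + 4 = 0, so x_2 takes values in {-4}. Each choice, substituted upward through the basis, yields the corresponding point(s) of the solution set.
  x_2 = -4: the earlier basis element becomes x_1 - 2 = 0, giving x_1 = 2 — point (2, -4).

{(2, -4)}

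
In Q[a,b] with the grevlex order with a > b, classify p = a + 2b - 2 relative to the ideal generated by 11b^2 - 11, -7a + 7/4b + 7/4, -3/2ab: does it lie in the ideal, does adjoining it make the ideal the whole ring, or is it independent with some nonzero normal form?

Adjoining a + 2b - 2 makes the ideal the whole ring: the system is inconsistent.

First compute the reduced Gröbner basis of I by Buchberger's algorithm.
f_1 = 11b^2 - 11, LT = b^2.
f_2 = -7a + 7/4b + 7/4, LT = a.
f_3 = -3/2ab, LT = ab.

S(f_1,f_3): lcm = ab^2. S = -a.
  leading term a: subtract (1/7)·f_2 from -a → -1/4b - 1/4
  leading term b: no divisor's leading term divides it; move -1/4b to the remainder.
  leading term 1: no divisor's leading term divides it; move -1/4 to the remainder.
  remainder -1/4b - 1/4 ≠ 0; add h_4 = -1/4b - 1/4 to the basis.

The other S-polynomials (S(f_1,f_2), S(f_2,f_3), S(f_1,h_4), S(f_2,h_4), S(f_3,h_4)) all reduce to 0 modulo the current basis, so we have a Gröbner basis.
Inter-reduce: drop elements whose leading term is divisible by another's, tail-reduce, and make monic.
Reduced Gröbner basis: {a, b + 1}.
Label its elements g_1 = a, g_2 = b + 1.

Reduce p = a + 2b - 2 modulo G:
  leading term a: subtract (1)·g_1 from a + 2b - 2 → 2b - 2
  leading term b: subtract (2)·g_2 from 2b - 2 → -4
  leading term 1: no divisor's leading term divides it; move -4 to the remainder.
  normal form = -4.
The normal form is nonzero, so p ∉ I. Since p minus its normal form lies in I, I + (p) = I + (r) where r = -4; decide whether this ideal is the whole ring.
Here r = -4 is a nonzero constant, hence a unit: 1 ∈ I + (p), the Gröbner basis of I + (p) is {1}, and the enlarged system has no common solution — adjoining p is inconsistent.

The remainder on division by a Gröbner basis is unique — it is the normal form.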